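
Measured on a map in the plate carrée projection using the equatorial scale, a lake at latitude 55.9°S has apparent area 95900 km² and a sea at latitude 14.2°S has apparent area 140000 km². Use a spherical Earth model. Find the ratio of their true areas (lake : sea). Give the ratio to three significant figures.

On the plate carrée, areal scale = h·k = 1 × sec φ, so true area = apparent × cos φ.
True area of lake: 95900 × cos(55.9°) = 95900 × 0.5606 = 53770 km².
True area of sea: 140000 × cos(14.2°) = 140000 × 0.9694 = 135700 km².
Ratio = 53770 / 135700 ≈ 0.396.

0.396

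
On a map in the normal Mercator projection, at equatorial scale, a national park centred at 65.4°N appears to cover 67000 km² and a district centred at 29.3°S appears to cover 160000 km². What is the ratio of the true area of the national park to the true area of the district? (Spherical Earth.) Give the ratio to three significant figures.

0.0954

Mercator's areal exaggeration is sec²φ; hence true area = (apparent area) · cos²φ.
True area of national park: 67000 × cos²(65.4°) = 67000 × 0.1733 = 11610 km².
True area of district: 160000 × cos²(29.3°) = 160000 × 0.7605 = 121700 km².
Ratio = 11610 / 121700 ≈ 0.0954.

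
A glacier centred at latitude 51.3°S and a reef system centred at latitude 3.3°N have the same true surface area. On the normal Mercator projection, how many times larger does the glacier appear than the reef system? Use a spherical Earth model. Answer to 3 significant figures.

Mercator is conformal with k = sec φ, so areal scale = k² = sec²φ.
At 51.3°: sec²(51.3°) = 1/0.6252² = 2.558.
At 3.3°: sec²(3.3°) = 1/0.9983² = 1.003.
Ratio = 2.558/1.003 = cos²(3.3°)/cos²(51.3°) ≈ 2.55.

2.55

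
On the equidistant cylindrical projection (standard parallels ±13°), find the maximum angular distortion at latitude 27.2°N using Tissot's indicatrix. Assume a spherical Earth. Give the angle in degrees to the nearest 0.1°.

The equidistant cylindrical projection with φ₀ = 13° has h = 1 (meridians true) and k = cos φ₀ / cos φ along parallels.
At 27.2°: h = 1.000, k = 1.096; principal scales a = 1.096, b = 1.000.
sin(ω/2) = (a − b)/(a + b) = 0.09552/2.096 = 0.04558, so ω = 2 arcsin(0.04558) ≈ 5.2°.

5.2°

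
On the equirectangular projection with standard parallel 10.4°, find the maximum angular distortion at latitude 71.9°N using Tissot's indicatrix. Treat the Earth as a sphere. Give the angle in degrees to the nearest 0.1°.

The equidistant cylindrical projection with φ₀ = 10.4° has h = 1 (meridians true) and k = cos φ₀ / cos φ along parallels.
At 71.9°: h = 1.000, k = 3.166; principal scales a = 3.166, b = 1.000.
sin(ω/2) = (a − b)/(a + b) = 2.166/4.166 = 0.5199, so ω = 2 arcsin(0.5199) ≈ 62.7°.

62.7°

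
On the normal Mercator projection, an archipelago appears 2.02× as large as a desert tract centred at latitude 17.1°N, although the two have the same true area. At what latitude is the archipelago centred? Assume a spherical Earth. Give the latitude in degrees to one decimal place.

Mercator areal scale is sec²φ, so apparent-area ratio = sec²φ₁ / sec²φ₂ = cos²φ₂ / cos²φ₁.
cos²φ₂ / cos²φ₁ = 2.02  ⇒  cos φ₁ = cos 17.1° / √2.02 = 0.9558/1.421 = 0.6725.
φ₁ = arccos(0.6725) ≈ 47.7°.

47.7°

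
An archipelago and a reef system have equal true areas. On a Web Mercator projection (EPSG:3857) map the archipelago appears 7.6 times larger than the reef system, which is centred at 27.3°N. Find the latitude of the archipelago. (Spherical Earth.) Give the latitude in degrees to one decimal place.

71.2°

For equal true areas on Mercator, apparent areas scale as sec²φ, so the ratio is cos²φ₂ / cos²φ₁.
cos²φ₂ / cos²φ₁ = 7.6  ⇒  cos φ₁ = cos 27.3° / √7.6 = 0.8886/2.757 = 0.3223.
φ₁ = arccos(0.3223) ≈ 71.2°.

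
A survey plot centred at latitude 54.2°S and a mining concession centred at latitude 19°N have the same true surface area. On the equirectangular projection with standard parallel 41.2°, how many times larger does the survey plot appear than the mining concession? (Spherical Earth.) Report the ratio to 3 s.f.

With standard parallel φ₀ = 41.2°, the equirectangular projection gives x = Rλ cos φ₀, y = Rφ, so h = 1 and k = cos 41.2° / cos φ.
Areal scale at 54.2°: h·k = 1.000 × 1.286 = 1.286.
Areal scale at 19°: h·k = 1.000 × 0.7958 = 0.7958.
Ratio = 1.286/0.7958 ≈ 1.62.

1.62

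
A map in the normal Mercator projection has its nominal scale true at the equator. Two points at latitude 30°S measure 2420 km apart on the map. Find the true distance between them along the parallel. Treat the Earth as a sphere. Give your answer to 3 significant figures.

For Mercator, h = k = sec φ (a conformal cylindrical projection has a single point scale, 1/cos φ).
Along the parallel at 30°, map distances are exaggerated by k = sec 30° = 1.155.
True distance = 2420 / 1.155 = 2420 × cos 30° ≈ 2100 km.

2100 km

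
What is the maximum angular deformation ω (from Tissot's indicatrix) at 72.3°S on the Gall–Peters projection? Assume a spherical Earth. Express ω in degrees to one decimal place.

Gall–Peters is a cylindrical equal-area projection with standard parallels at ±45°. For cylindrical equal-area with standard parallel φ₀, h = cos φ / cos φ₀ and k = cos φ₀ / cos φ, so h·k = 1.
At 72.3°: h = 0.4300, k = 2.326; principal scales a = 2.326, b = 0.4300.
sin(ω/2) = (a − b)/(a + b) = 1.896/2.756 = 0.6879, so ω = 2 arcsin(0.6879) ≈ 86.9°.

86.9°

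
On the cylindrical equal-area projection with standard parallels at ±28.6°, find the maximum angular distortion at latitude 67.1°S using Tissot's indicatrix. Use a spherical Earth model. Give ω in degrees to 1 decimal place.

For cylindrical equal-area with standard parallel φ₀, h = cos φ / cos φ₀ and k = cos φ₀ / cos φ, so h·k = 1.
At 67.1°: h = 0.4432, k = 2.256; principal scales a = 2.256, b = 0.4432.
sin(ω/2) = (a − b)/(a + b) = 1.813/2.700 = 0.6716, so ω = 2 arcsin(0.6716) ≈ 84.4°.

84.4°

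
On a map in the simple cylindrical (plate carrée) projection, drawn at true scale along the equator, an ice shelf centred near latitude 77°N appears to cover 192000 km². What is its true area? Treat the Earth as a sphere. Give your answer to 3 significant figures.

In the plate carrée (x = Rλ, y = Rφ), meridians are true-scale (h = 1) and parallels are stretched by k = sec φ.
Areal scale = h·k = 1 × sec φ; at 77°, h = 1.000, k = 4.445, so h·k = 4.445.
True area = apparent / (areal scale) = 192000 / 4.445 ≈ 43200 km².

43200 km²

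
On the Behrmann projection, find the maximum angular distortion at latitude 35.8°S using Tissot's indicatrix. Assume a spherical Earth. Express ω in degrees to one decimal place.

7.5°

Behrmann is a cylindrical equal-area projection with standard parallels at ±30°. A cylindrical equal-area projection with standard parallel φ₀ has meridian scale h = cos φ / cos φ₀ and parallel scale k = cos φ₀ / cos φ (so areas are preserved, h·k = 1).
At 35.8°: h = 0.9365, k = 1.068; principal scales a = 1.068, b = 0.9365.
sin(ω/2) = (a − b)/(a + b) = 0.1312/2.004 = 0.06547, so ω = 2 arcsin(0.06547) ≈ 7.5°.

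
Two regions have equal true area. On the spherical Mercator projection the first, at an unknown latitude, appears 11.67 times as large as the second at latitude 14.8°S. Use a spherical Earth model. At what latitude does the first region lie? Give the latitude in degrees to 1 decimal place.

73.6°

On Mercator, (apparent₁)/(apparent₂) = sec²φ₁ / sec²φ₂ when true areas are equal.
cos²φ₂ / cos²φ₁ = 11.67  ⇒  cos φ₁ = cos 14.8° / √11.67 = 0.9668/3.416 = 0.2830.
φ₁ = arccos(0.2830) ≈ 73.6°.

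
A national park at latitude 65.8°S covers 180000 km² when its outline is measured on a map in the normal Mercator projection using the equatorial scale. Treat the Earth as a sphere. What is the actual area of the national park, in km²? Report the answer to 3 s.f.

30200 km²

Mercator is conformal, so the point scale is isotropic: h = k = sec φ = 1/cos φ.
Areal scale = k² = sec²φ = 1/cos²(65.8°) = 1/0.4099² = 5.951.
True area = apparent / (areal scale) = 180000 / 5.951 ≈ 30200 km².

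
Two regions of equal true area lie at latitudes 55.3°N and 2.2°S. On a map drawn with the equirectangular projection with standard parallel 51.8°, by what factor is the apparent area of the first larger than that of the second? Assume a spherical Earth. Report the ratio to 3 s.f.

With standard parallel φ₀ = 51.8°, the equirectangular projection gives x = Rλ cos φ₀, y = Rφ, so h = 1 and k = cos 51.8° / cos φ.
Areal scale at 55.3°: h·k = 1.000 × 1.086 = 1.086.
Areal scale at 2.2°: h·k = 1.000 × 0.6189 = 0.6189.
Ratio = 1.086/0.6189 ≈ 1.76.

1.76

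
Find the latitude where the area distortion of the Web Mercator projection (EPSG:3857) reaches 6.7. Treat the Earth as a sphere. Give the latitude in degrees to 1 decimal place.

67.3°

Mercator areal scale is sec²φ.
sec²φ = 6.7  ⇒  cos²φ = 0.1493  ⇒  cos φ = 0.3863.
φ = arccos(0.3863) ≈ 67.3°.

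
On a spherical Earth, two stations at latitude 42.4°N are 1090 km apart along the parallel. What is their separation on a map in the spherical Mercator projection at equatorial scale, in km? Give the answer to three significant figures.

For Mercator, h = k = sec φ (a conformal cylindrical projection has a single point scale, 1/cos φ).
Along the parallel, k = sec 42.4° = 1/0.7385 = 1.354.
Map distance = 1090 × 1.354 ≈ 1480 km.

1480 km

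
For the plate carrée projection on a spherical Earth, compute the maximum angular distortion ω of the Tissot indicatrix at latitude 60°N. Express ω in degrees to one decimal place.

38.9°

Plate carrée maps x = Rλ, y = Rφ. The meridian scale is h = 1 and the parallel scale is k = 1/cos φ = sec φ.
At 60°: h = 1.000, k = 2.000; principal scales a = 2.000, b = 1.000.
sin(ω/2) = (a − b)/(a + b) = 1.0000/3.000 = 0.3333, so ω = 2 arcsin(0.3333) ≈ 38.9°.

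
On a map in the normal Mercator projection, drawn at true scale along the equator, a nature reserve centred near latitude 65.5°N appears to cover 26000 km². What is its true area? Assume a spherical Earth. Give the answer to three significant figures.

4470 km²

The Mercator projection is conformal; its linear scale factor is the same in every direction and equals sec φ = 1/cos φ.
Areal scale = k² = sec²φ = 1/cos²(65.5°) = 1/0.4147² = 5.815.
True area = apparent / (areal scale) = 26000 / 5.815 ≈ 4470 km².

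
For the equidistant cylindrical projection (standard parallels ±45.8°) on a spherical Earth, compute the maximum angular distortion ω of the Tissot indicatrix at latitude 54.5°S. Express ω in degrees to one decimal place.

10.5°

The equidistant cylindrical projection with φ₀ = 45.8° has h = 1 (meridians true) and k = cos φ₀ / cos φ along parallels.
At 54.5°: h = 1.000, k = 1.201; principal scales a = 1.201, b = 1.000.
sin(ω/2) = (a − b)/(a + b) = 0.2006/2.201 = 0.09114, so ω = 2 arcsin(0.09114) ≈ 10.5°.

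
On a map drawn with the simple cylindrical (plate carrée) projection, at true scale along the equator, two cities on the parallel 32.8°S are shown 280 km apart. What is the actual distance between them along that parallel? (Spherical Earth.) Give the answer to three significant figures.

235 km

For the equirectangular projection with φ₀ = 0 (plate carrée), h = 1 along meridians and k = sec φ along parallels.
Along the parallel at 32.8°, map distances are exaggerated by k = sec 32.8° = 1.190.
True distance = 280 / 1.190 = 280 × cos 32.8° ≈ 235 km.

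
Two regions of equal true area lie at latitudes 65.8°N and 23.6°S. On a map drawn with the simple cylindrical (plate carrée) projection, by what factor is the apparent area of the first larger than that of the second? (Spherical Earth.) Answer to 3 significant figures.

2.24

Plate carrée maps x = Rλ, y = Rφ. The meridian scale is h = 1 and the parallel scale is k = 1/cos φ = sec φ.
Areal scale at 65.8°: h·k = 1.000 × 2.439 = 2.439.
Areal scale at 23.6°: h·k = 1.000 × 1.091 = 1.091.
Ratio = 2.439/1.091 ≈ 2.24.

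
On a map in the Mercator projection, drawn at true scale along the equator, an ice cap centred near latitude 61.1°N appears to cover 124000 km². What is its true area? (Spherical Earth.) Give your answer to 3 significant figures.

29000 km²

Mercator is conformal, so the point scale is isotropic: h = k = sec φ = 1/cos φ.
Areal scale = k² = sec²φ = 1/cos²(61.1°) = 1/0.4833² = 4.282.
True area = apparent / (areal scale) = 124000 / 4.282 ≈ 29000 km².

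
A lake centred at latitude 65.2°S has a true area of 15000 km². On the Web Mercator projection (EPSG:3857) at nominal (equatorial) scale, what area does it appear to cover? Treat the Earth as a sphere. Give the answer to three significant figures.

Mercator is conformal, so the point scale is isotropic: h = k = sec φ = 1/cos φ.
Areal scale = k² = sec²φ = 1/cos²(65.2°) = 1/0.4195² = 5.684.
Apparent area = 15000 × 5.684 ≈ 85300 km².

85300 km²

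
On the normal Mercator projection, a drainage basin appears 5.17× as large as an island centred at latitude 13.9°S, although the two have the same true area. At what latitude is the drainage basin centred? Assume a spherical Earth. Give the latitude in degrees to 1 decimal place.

64.7°

On Mercator, (apparent₁)/(apparent₂) = sec²φ₁ / sec²φ₂ when true areas are equal.
cos²φ₂ / cos²φ₁ = 5.17  ⇒  cos φ₁ = cos 13.9° / √5.17 = 0.9707/2.274 = 0.4269.
φ₁ = arccos(0.4269) ≈ 64.7°.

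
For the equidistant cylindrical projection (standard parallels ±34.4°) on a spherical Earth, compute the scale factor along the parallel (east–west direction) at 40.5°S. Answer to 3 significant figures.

With standard parallel φ₀ = 34.4°, the equirectangular projection gives x = Rλ cos φ₀, y = Rφ, so h = 1 and k = cos 34.4° / cos φ.
k = cos 34.4° / cos 40.5° = 0.8251/0.7604 = 1.085.

1.09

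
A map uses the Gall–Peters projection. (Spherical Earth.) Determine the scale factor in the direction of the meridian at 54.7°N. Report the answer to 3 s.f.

The Gall–Peters projection is cylindrical equal-area with φ₀ = 45°. Cylindrical equal-area (φ₀ = 45°): h = cos φ / cos 45° along meridians, k = cos 45° / cos φ along parallels; h·k = 1.
h = cos 54.7° / cos 45° = 0.5779/0.7071 = 0.8172.

0.817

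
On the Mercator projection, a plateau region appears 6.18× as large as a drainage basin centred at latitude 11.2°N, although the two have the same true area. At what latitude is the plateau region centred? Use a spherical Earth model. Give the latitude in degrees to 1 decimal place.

Mercator areal scale is sec²φ, so apparent-area ratio = sec²φ₁ / sec²φ₂ = cos²φ₂ / cos²φ₁.
cos²φ₂ / cos²φ₁ = 6.18  ⇒  cos φ₁ = cos 11.2° / √6.18 = 0.9810/2.486 = 0.3946.
φ₁ = arccos(0.3946) ≈ 66.8°.

66.8°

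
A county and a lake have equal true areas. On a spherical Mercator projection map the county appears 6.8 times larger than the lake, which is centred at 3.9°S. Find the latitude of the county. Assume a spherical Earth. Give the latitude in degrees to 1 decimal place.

On Mercator, (apparent₁)/(apparent₂) = sec²φ₁ / sec²φ₂ when true areas are equal.
cos²φ₂ / cos²φ₁ = 6.8  ⇒  cos φ₁ = cos 3.9° / √6.8 = 0.9977/2.608 = 0.3826.
φ₁ = arccos(0.3826) ≈ 67.5°.

67.5°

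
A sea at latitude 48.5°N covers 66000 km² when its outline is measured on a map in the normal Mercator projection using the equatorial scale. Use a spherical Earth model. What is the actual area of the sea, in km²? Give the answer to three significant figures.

29000 km²

The Mercator projection is conformal; its linear scale factor is the same in every direction and equals sec φ = 1/cos φ.
Areal scale = k² = sec²φ = 1/cos²(48.5°) = 1/0.6626² = 2.278.
True area = apparent / (areal scale) = 66000 / 2.278 ≈ 29000 km².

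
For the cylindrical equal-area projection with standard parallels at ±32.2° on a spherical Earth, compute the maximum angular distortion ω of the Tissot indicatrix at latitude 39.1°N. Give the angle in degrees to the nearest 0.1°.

9.9°

For cylindrical equal-area with standard parallel φ₀, h = cos φ / cos φ₀ and k = cos φ₀ / cos φ, so h·k = 1.
At 39.1°: h = 0.9171, k = 1.090; principal scales a = 1.090, b = 0.9171.
sin(ω/2) = (a − b)/(a + b) = 0.1733/2.007 = 0.08632, so ω = 2 arcsin(0.08632) ≈ 9.9°.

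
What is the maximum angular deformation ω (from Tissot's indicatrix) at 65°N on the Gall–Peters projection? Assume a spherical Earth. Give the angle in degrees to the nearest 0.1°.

The Gall–Peters projection is cylindrical equal-area with φ₀ = 45°. A cylindrical equal-area projection with standard parallel φ₀ has meridian scale h = cos φ / cos φ₀ and parallel scale k = cos φ₀ / cos φ (so areas are preserved, h·k = 1).
At 65°: h = 0.5977, k = 1.673; principal scales a = 1.673, b = 0.5977.
sin(ω/2) = (a − b)/(a + b) = 1.075/2.271 = 0.4736, so ω = 2 arcsin(0.4736) ≈ 56.5°.

56.5°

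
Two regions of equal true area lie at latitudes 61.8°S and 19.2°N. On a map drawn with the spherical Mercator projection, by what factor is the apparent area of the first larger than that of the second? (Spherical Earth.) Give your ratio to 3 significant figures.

3.99

Mercator areal scale is sec²φ.
At 61.8°: sec²(61.8°) = 1/0.4726² = 4.478.
At 19.2°: sec²(19.2°) = 1/0.9444² = 1.121.
Ratio = 4.478/1.121 = cos²(19.2°)/cos²(61.8°) ≈ 3.99.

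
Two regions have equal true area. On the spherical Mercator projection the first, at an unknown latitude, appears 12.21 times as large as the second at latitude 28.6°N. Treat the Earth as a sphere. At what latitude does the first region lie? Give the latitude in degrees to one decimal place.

75.4°

Mercator areal scale is sec²φ, so apparent-area ratio = sec²φ₁ / sec²φ₂ = cos²φ₂ / cos²φ₁.
cos²φ₂ / cos²φ₁ = 12.21  ⇒  cos φ₁ = cos 28.6° / √12.21 = 0.8780/3.494 = 0.2513.
φ₁ = arccos(0.2513) ≈ 75.4°.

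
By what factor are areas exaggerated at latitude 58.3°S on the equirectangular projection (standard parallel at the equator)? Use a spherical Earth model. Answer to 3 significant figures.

1.90

Plate carrée maps x = Rλ, y = Rφ. The meridian scale is h = 1 and the parallel scale is k = 1/cos φ = sec φ.
Areal scale = h·k = 1 × sec φ; at 58.3°, h = 1.000, k = 1.903, so h·k = 1.903.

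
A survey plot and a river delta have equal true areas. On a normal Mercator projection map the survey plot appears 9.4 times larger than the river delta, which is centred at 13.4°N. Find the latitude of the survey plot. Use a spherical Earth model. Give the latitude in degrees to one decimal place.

71.5°

For equal true areas on Mercator, apparent areas scale as sec²φ, so the ratio is cos²φ₂ / cos²φ₁.
cos²φ₂ / cos²φ₁ = 9.4  ⇒  cos φ₁ = cos 13.4° / √9.4 = 0.9728/3.066 = 0.3173.
φ₁ = arccos(0.3173) ≈ 71.5°.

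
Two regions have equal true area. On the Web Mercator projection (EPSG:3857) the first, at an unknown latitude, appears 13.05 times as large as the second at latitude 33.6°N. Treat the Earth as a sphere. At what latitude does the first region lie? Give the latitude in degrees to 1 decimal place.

76.7°

For equal true areas on Mercator, apparent areas scale as sec²φ, so the ratio is cos²φ₂ / cos²φ₁.
cos²φ₂ / cos²φ₁ = 13.05  ⇒  cos φ₁ = cos 33.6° / √13.05 = 0.8329/3.612 = 0.2306.
φ₁ = arccos(0.2306) ≈ 76.7°.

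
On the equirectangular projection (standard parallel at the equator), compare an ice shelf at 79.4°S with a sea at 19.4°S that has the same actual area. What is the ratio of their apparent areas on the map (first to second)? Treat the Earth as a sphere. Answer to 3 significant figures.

5.13

Plate carrée maps x = Rλ, y = Rφ. The meridian scale is h = 1 and the parallel scale is k = 1/cos φ = sec φ.
Areal scale at 79.4°: h·k = 1.000 × 5.436 = 5.436.
Areal scale at 19.4°: h·k = 1.000 × 1.060 = 1.060.
Ratio = 5.436/1.060 ≈ 5.13.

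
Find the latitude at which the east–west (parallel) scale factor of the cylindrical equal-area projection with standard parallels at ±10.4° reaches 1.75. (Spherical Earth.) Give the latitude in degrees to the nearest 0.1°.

55.8°

For cylindrical equal-area with standard parallel φ₀, h = cos φ / cos φ₀ and k = cos φ₀ / cos φ, so h·k = 1.
k = cos φ₀ / cos φ = 1.75  ⇒  cos φ = cos 10.4° / 1.75 = 0.5620.
φ = arccos(0.5620) ≈ 55.8°.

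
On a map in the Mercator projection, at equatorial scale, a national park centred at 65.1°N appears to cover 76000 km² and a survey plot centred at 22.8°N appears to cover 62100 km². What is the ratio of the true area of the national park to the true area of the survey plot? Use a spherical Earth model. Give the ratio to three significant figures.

Since Mercator area scale is 1/cos²φ, the true area equals the apparent area multiplied by cos²φ.
True area of national park: 76000 × cos²(65.1°) = 76000 × 0.1773 = 13470 km².
True area of survey plot: 62100 × cos²(22.8°) = 62100 × 0.8498 = 52770 km².
Ratio = 13470 / 52770 ≈ 0.255.

0.255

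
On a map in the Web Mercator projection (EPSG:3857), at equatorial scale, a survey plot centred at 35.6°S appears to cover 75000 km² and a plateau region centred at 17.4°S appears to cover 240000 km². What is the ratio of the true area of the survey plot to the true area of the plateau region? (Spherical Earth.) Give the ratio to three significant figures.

0.227

On Mercator the areal scale is sec²φ, so true area = apparent × cos²φ.
True area of survey plot: 75000 × cos²(35.6°) = 75000 × 0.6611 = 49580 km².
True area of plateau region: 240000 × cos²(17.4°) = 240000 × 0.9106 = 218500 km².
Ratio = 49580 / 218500 ≈ 0.227.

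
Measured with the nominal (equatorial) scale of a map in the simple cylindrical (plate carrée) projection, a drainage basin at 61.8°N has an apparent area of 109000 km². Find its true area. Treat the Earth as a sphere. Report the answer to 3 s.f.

51500 km²

For the equirectangular projection with φ₀ = 0 (plate carrée), h = 1 along meridians and k = sec φ along parallels.
Areal scale = h·k = 1 × sec φ; at 61.8°, h = 1.000, k = 2.116, so h·k = 2.116.
True area = apparent / (areal scale) = 109000 / 2.116 ≈ 51500 km².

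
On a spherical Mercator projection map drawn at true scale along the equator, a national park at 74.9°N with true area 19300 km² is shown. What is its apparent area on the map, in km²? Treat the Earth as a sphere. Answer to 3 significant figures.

The Mercator projection is conformal; its linear scale factor is the same in every direction and equals sec φ = 1/cos φ.
Areal scale = k² = sec²φ = 1/cos²(74.9°) = 1/0.2605² = 14.74.
Apparent area = 19300 × 14.74 ≈ 284000 km².

284000 km²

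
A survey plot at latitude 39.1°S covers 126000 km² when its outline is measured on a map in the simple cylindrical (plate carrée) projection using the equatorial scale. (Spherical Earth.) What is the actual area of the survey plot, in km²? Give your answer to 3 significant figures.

97800 km²

For the equirectangular projection with φ₀ = 0 (plate carrée), h = 1 along meridians and k = sec φ along parallels.
Areal scale = h·k = 1 × sec φ; at 39.1°, h = 1.000, k = 1.289, so h·k = 1.289.
True area = apparent / (areal scale) = 126000 / 1.289 ≈ 97800 km².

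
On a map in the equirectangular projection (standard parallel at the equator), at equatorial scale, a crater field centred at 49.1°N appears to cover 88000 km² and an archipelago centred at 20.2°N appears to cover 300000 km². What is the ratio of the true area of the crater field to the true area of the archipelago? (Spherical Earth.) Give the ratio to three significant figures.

Plate carrée has h = 1 and k = sec φ, giving areal scale sec φ; true area = (apparent area) · cos φ.
True area of crater field: 88000 × cos(49.1°) = 88000 × 0.6547 = 57620 km².
True area of archipelago: 300000 × cos(20.2°) = 300000 × 0.9385 = 281500 km².
Ratio = 57620 / 281500 ≈ 0.205.

0.205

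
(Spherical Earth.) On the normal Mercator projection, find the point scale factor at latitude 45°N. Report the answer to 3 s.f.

1.41

For Mercator, h = k = sec φ (a conformal cylindrical projection has a single point scale, 1/cos φ).
k = 1/cos 45° = 1/0.7071 = 1.414.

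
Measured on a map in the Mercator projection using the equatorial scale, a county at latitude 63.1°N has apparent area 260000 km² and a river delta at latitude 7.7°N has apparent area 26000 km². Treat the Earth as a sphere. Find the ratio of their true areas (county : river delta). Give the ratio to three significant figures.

Since Mercator area scale is 1/cos²φ, the true area equals the apparent area multiplied by cos²φ.
True area of county: 260000 × cos²(63.1°) = 260000 × 0.2047 = 53220 km².
True area of river delta: 26000 × cos²(7.7°) = 26000 × 0.9820 = 25530 km².
Ratio = 53220 / 25530 ≈ 2.08.

2.08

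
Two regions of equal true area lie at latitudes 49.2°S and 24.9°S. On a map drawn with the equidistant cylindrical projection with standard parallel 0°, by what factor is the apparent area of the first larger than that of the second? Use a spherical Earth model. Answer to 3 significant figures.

In the plate carrée (x = Rλ, y = Rφ), meridians are true-scale (h = 1) and parallels are stretched by k = sec φ.
Areal scale at 49.2°: h·k = 1.000 × 1.530 = 1.530.
Areal scale at 24.9°: h·k = 1.000 × 1.102 = 1.102.
Ratio = 1.530/1.102 ≈ 1.39.

1.39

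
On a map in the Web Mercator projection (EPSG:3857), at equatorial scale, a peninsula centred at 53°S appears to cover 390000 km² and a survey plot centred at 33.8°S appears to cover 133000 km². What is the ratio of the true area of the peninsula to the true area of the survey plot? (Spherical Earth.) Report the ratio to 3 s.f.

1.54

Mercator's areal exaggeration is sec²φ; hence true area = (apparent area) · cos²φ.
True area of peninsula: 390000 × cos²(53°) = 390000 × 0.3622 = 141300 km².
True area of survey plot: 133000 × cos²(33.8°) = 133000 × 0.6905 = 91840 km².
Ratio = 141300 / 91840 ≈ 1.54.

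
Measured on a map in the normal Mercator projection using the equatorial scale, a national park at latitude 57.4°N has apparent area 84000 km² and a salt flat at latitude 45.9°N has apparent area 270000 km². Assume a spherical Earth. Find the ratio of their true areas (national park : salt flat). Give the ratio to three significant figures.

Since Mercator area scale is 1/cos²φ, the true area equals the apparent area multiplied by cos²φ.
True area of national park: 84000 × cos²(57.4°) = 84000 × 0.2903 = 24380 km².
True area of salt flat: 270000 × cos²(45.9°) = 270000 × 0.4843 = 130800 km².
Ratio = 24380 / 130800 ≈ 0.186.

0.186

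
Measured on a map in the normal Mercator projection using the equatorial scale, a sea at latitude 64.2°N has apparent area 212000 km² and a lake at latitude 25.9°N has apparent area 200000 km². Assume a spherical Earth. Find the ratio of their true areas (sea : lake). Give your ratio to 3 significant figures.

0.248

Mercator's areal exaggeration is sec²φ; hence true area = (apparent area) · cos²φ.
True area of sea: 212000 × cos²(64.2°) = 212000 × 0.1894 = 40160 km².
True area of lake: 200000 × cos²(25.9°) = 200000 × 0.8092 = 161800 km².
Ratio = 40160 / 161800 ≈ 0.248.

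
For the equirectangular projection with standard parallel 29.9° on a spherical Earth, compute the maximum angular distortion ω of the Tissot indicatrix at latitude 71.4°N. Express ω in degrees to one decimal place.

55.0°

In the equirectangular projection with standard parallel φ₀ = 29.9° (x = Rλ cos φ₀, y = Rφ), meridians are true-scale (h = 1) and the parallel scale is k = cos φ₀ / cos φ.
At 71.4°: h = 1.000, k = 2.718; principal scales a = 2.718, b = 1.000.
sin(ω/2) = (a − b)/(a + b) = 1.718/3.718 = 0.4621, so ω = 2 arcsin(0.4621) ≈ 55.0°.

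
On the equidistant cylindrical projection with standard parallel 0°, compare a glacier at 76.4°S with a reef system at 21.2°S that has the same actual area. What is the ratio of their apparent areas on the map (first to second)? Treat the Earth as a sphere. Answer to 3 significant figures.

Plate carrée maps x = Rλ, y = Rφ. The meridian scale is h = 1 and the parallel scale is k = 1/cos φ = sec φ.
Areal scale at 76.4°: h·k = 1.000 × 4.253 = 4.253.
Areal scale at 21.2°: h·k = 1.000 × 1.073 = 1.073.
Ratio = 4.253/1.073 ≈ 3.96.

3.96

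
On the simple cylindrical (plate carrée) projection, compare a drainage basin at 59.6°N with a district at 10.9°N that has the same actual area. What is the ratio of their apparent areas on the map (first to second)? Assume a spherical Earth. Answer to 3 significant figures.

Plate carrée maps x = Rλ, y = Rφ. The meridian scale is h = 1 and the parallel scale is k = 1/cos φ = sec φ.
Areal scale at 59.6°: h·k = 1.000 × 1.976 = 1.976.
Areal scale at 10.9°: h·k = 1.000 × 1.018 = 1.018.
Ratio = 1.976/1.018 ≈ 1.94.

1.94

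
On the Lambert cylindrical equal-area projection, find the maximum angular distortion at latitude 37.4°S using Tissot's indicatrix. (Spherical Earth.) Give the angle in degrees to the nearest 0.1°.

26.1°

The Lambert cylindrical equal-area projection is the cylindrical equal-area projection with its standard parallel at the equator (φ₀ = 0). For cylindrical equal-area with standard parallel φ₀, h = cos φ / cos φ₀ and k = cos φ₀ / cos φ, so h·k = 1.
At 37.4°: h = 0.7944, k = 1.259; principal scales a = 1.259, b = 0.7944.
sin(ω/2) = (a − b)/(a + b) = 0.4644/2.053 = 0.2262, so ω = 2 arcsin(0.2262) ≈ 26.1°.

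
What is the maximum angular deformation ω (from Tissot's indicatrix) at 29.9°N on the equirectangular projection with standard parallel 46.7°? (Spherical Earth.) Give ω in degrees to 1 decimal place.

With standard parallel φ₀ = 46.7°, the equirectangular projection gives x = Rλ cos φ₀, y = Rφ, so h = 1 and k = cos 46.7° / cos φ.
At 29.9°: h = 1.000, k = 0.7911; principal scales a = 1.000, b = 0.7911.
sin(ω/2) = (a − b)/(a + b) = 0.2089/1.791 = 0.1166, so ω = 2 arcsin(0.1166) ≈ 13.4°.

13.4°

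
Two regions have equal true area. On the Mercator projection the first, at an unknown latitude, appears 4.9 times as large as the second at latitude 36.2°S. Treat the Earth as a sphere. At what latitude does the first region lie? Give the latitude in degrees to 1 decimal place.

68.6°

Mercator areal scale is sec²φ, so apparent-area ratio = sec²φ₁ / sec²φ₂ = cos²φ₂ / cos²φ₁.
cos²φ₂ / cos²φ₁ = 4.9  ⇒  cos φ₁ = cos 36.2° / √4.9 = 0.8070/2.214 = 0.3645.
φ₁ = arccos(0.3645) ≈ 68.6°.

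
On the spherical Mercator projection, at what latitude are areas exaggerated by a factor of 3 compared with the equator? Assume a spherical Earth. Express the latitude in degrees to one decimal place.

54.7°

Mercator areal scale is sec²φ.
sec²φ = 3  ⇒  cos²φ = 0.3333  ⇒  cos φ = 0.5774.
φ = arccos(0.5774) ≈ 54.7°.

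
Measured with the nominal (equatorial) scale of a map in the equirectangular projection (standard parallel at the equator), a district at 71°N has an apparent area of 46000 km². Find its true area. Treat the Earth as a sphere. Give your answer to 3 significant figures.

For the equirectangular projection with φ₀ = 0 (plate carrée), h = 1 along meridians and k = sec φ along parallels.
Areal scale = h·k = 1 × sec φ; at 71°, h = 1.000, k = 3.072, so h·k = 3.072.
True area = apparent / (areal scale) = 46000 / 3.072 ≈ 15000 km².

15000 km²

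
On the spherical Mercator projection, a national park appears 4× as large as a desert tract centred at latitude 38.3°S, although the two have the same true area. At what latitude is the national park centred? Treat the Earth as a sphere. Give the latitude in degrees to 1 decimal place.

For equal true areas on Mercator, apparent areas scale as sec²φ, so the ratio is cos²φ₂ / cos²φ₁.
cos²φ₂ / cos²φ₁ = 4  ⇒  cos φ₁ = cos 38.3° / √4 = 0.7848/2.000 = 0.3924.
φ₁ = arccos(0.3924) ≈ 66.9°.

66.9°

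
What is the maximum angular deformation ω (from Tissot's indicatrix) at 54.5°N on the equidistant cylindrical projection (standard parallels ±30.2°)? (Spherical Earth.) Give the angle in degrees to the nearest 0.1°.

The equidistant cylindrical projection with φ₀ = 30.2° has h = 1 (meridians true) and k = cos φ₀ / cos φ along parallels.
At 54.5°: h = 1.000, k = 1.488; principal scales a = 1.488, b = 1.000.
sin(ω/2) = (a − b)/(a + b) = 0.4883/2.488 = 0.1962, so ω = 2 arcsin(0.1962) ≈ 22.6°.

22.6°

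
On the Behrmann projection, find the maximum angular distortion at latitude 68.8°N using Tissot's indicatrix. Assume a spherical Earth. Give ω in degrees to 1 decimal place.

89.3°

Behrmann is a cylindrical equal-area projection with standard parallels at ±30°. A cylindrical equal-area projection with standard parallel φ₀ has meridian scale h = cos φ / cos φ₀ and parallel scale k = cos φ₀ / cos φ (so areas are preserved, h·k = 1).
At 68.8°: h = 0.4176, k = 2.395; principal scales a = 2.395, b = 0.4176.
sin(ω/2) = (a − b)/(a + b) = 1.977/2.812 = 0.7031, so ω = 2 arcsin(0.7031) ≈ 89.3°.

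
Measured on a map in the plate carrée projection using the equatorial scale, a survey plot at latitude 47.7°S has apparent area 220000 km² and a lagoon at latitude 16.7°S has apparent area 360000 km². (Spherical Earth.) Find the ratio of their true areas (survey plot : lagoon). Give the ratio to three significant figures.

Plate carrée has h = 1 and k = sec φ, giving areal scale sec φ; true area = (apparent area) · cos φ.
True area of survey plot: 220000 × cos(47.7°) = 220000 × 0.6730 = 148100 km².
True area of lagoon: 360000 × cos(16.7°) = 360000 × 0.9578 = 344800 km².
Ratio = 148100 / 344800 ≈ 0.429.

0.429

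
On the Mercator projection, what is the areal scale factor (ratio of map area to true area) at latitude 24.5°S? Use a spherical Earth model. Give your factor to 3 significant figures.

1.21

Mercator is conformal, so the point scale is isotropic: h = k = sec φ = 1/cos φ.
Areal scale = k² = sec²φ = 1/cos²(24.5°) = 1/0.9100² = 1.208.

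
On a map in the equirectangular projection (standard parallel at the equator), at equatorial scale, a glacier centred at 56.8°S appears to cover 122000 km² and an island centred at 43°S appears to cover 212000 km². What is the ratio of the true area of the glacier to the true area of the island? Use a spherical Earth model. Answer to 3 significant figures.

0.431

On the plate carrée, areal scale = h·k = 1 × sec φ, so true area = apparent × cos φ.
True area of glacier: 122000 × cos(56.8°) = 122000 × 0.5476 = 66800 km².
True area of island: 212000 × cos(43°) = 212000 × 0.7314 = 155000 km².
Ratio = 66800 / 155000 ≈ 0.431.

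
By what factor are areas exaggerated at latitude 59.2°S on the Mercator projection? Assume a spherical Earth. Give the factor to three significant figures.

Mercator is conformal, so the point scale is isotropic: h = k = sec φ = 1/cos φ.
Areal scale = k² = sec²φ = 1/cos²(59.2°) = 1/0.5120² = 3.814.

3.81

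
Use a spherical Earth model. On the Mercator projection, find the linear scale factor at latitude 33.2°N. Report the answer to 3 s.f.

For Mercator, h = k = sec φ (a conformal cylindrical projection has a single point scale, 1/cos φ).
k = 1/cos 33.2° = 1/0.8368 = 1.195.

1.20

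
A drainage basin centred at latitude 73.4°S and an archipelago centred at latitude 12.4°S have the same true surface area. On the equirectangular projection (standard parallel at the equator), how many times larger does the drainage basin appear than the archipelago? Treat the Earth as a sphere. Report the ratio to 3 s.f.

3.42

In the plate carrée (x = Rλ, y = Rφ), meridians are true-scale (h = 1) and parallels are stretched by k = sec φ.
Areal scale at 73.4°: h·k = 1.000 × 3.500 = 3.500.
Areal scale at 12.4°: h·k = 1.000 × 1.024 = 1.024.
Ratio = 3.500/1.024 ≈ 3.42.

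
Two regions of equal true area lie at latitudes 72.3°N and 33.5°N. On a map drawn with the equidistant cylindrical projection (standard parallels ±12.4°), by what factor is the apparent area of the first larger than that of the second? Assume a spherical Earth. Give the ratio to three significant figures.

2.74

With standard parallel φ₀ = 12.4°, the equirectangular projection gives x = Rλ cos φ₀, y = Rφ, so h = 1 and k = cos 12.4° / cos φ.
Areal scale at 72.3°: h·k = 1.000 × 3.212 = 3.212.
Areal scale at 33.5°: h·k = 1.000 × 1.171 = 1.171.
Ratio = 3.212/1.171 ≈ 2.74.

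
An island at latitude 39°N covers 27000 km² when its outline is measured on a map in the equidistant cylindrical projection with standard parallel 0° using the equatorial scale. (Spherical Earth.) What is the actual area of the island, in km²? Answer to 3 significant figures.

In the plate carrée (x = Rλ, y = Rφ), meridians are true-scale (h = 1) and parallels are stretched by k = sec φ.
Areal scale = h·k = 1 × sec φ; at 39°, h = 1.000, k = 1.287, so h·k = 1.287.
True area = apparent / (areal scale) = 27000 / 1.287 ≈ 21000 km².

21000 km²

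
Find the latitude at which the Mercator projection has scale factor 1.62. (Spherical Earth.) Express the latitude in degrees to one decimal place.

51.9°

Mercator scale is k = sec φ = 1/cos φ.
1/cos φ = 1.62  ⇒  cos φ = 0.6173  ⇒  φ = arccos(0.6173) ≈ 51.9°.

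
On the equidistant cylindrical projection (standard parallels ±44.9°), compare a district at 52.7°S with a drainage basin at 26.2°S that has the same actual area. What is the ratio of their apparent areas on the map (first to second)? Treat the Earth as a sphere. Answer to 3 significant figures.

1.48

With standard parallel φ₀ = 44.9°, the equirectangular projection gives x = Rλ cos φ₀, y = Rφ, so h = 1 and k = cos 44.9° / cos φ.
Areal scale at 52.7°: h·k = 1.000 × 1.169 = 1.169.
Areal scale at 26.2°: h·k = 1.000 × 0.7894 = 0.7894.
Ratio = 1.169/0.7894 ≈ 1.48.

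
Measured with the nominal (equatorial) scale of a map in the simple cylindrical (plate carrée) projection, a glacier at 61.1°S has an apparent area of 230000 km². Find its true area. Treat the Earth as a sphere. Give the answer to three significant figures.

111000 km²

Plate carrée maps x = Rλ, y = Rφ. The meridian scale is h = 1 and the parallel scale is k = 1/cos φ = sec φ.
Areal scale = h·k = 1 × sec φ; at 61.1°, h = 1.000, k = 2.069, so h·k = 2.069.
True area = apparent / (areal scale) = 230000 / 2.069 ≈ 111000 km².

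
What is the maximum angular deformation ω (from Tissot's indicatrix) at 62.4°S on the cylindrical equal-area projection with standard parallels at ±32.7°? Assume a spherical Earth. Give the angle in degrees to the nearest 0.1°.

Cylindrical equal-area (φ₀ = 32.7°): h = cos φ / cos 32.7° along meridians, k = cos 32.7° / cos φ along parallels; h·k = 1.
At 62.4°: h = 0.5506, k = 1.816; principal scales a = 1.816, b = 0.5506.
sin(ω/2) = (a − b)/(a + b) = 1.266/2.367 = 0.5348, so ω = 2 arcsin(0.5348) ≈ 64.7°.

64.7°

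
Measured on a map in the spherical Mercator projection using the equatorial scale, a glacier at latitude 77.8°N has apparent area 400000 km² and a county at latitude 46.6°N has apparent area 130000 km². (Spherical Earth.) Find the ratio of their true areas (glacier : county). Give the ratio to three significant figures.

0.291

Since Mercator area scale is 1/cos²φ, the true area equals the apparent area multiplied by cos²φ.
True area of glacier: 400000 × cos²(77.8°) = 400000 × 0.04466 = 17860 km².
True area of county: 130000 × cos²(46.6°) = 130000 × 0.4721 = 61370 km².
Ratio = 17860 / 61370 ≈ 0.291.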